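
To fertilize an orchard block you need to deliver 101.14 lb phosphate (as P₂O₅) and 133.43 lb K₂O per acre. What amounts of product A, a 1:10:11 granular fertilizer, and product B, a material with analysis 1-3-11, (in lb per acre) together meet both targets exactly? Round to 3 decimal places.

Per-acre balance (a = product A, b = product B):
P₂O₅: 0.1·a + 0.03·b = 101.14
K₂O: 0.11·a + 0.11·b = 133.43
Solving simultaneously: a = 925, b = 288.

925.000 lb product A, 288.000 lb product B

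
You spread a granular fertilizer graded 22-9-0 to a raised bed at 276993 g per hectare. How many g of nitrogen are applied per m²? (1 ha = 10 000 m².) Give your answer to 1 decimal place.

6.1 g N per sq m

nitrogen per hectare = 276993 × 22% = 60938.5 g.
Convert to per m²: 60938.5 × 0.0001 = 6.09385 g.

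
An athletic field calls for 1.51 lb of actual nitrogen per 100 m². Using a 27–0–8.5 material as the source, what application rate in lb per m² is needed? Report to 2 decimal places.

Product per 100 m² = 1.51 / 27% = 5.59259 lb.
Convert to per m²: 5.59259 × 0.01 = 0.0559259 lb.

0.06 lb of product per sq m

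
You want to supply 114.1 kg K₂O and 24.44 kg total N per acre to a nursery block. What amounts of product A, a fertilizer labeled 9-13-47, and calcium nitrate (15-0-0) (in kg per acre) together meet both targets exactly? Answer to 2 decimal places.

Let a = kg of product A, b = kg of calcium nitrate (per acre).
K₂O: 0.47·a + 0·b = 114.1
N: 0.09·a + 0.15·b = 24.44
From row1: a = (114.1 − 0·b) / 0.47.
Into row2: 0.09·(114.1 − 0·b)/0.47 + 0.15·b = 24.44 → b = 17.2738, a = 242.766.

242.77 kg product A, 17.27 kg calcium nitrate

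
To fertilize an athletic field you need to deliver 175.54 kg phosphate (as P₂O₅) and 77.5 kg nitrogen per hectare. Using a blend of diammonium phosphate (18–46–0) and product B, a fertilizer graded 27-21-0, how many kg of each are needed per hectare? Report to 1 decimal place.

With a, b = kg per hectare of diammonium phosphate and product B:
P₂O₅: 0.46·a + 0.21·b = 175.54
N: 0.18·a + 0.27·b = 77.5
Solving simultaneously: a = 360.194, b = 46.9074.

360.2 kg diammonium phosphate, 46.9 kg product B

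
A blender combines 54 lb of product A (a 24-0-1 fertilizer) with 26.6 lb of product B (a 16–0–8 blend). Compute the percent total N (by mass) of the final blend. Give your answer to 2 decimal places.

21.36% N

Total mass = 54 + 26.6 = 80.6 lb.
N mass = 24%×54 + 16%×26.6 = 17.216 lb.
% N = 17.216 / 80.6 = 21.3598%.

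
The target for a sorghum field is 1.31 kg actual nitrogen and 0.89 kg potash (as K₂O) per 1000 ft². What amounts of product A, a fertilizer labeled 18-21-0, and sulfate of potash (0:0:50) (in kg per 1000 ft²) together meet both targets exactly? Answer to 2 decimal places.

With a, b = kg per 1000 ft² of product A and sulfate of potash:
N: 0.18·a + 0·b = 1.31
K₂O: 0·a + 0.5·b = 0.89
Solving simultaneously: a = 7.27778, b = 1.78.

7.28 kg product A, 1.78 kg sulfate of potash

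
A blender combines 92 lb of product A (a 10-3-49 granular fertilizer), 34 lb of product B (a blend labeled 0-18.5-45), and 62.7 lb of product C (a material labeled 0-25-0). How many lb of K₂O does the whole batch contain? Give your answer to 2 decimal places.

60.38 lb K₂O

K₂O mass = 49%×92 + 45%×34 + 0%×62.7 = 60.38 lb.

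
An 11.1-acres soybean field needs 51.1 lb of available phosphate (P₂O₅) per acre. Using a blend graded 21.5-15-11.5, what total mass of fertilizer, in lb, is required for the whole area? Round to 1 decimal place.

Product per acre = 51.1 / 15% = 340.667 lb.
Total product = 340.667 × 11.1 = 3781.4 lb.

3781.4 lb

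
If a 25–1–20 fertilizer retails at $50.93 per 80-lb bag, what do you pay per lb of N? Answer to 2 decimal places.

$2.55 per lb N

N in bag = 80 × 25% = 20 lb.
Cost per lb N = $50.93 / 20 = $2.5465.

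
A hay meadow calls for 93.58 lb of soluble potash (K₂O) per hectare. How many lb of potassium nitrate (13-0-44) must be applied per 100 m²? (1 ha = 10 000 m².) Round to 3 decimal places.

2.127 lb of product per hundred sq m

Product per hectare = 93.58 / 44% = 212.682 lb.
Convert to per 100 m²: 212.682 × 0.01 = 2.12682 lb.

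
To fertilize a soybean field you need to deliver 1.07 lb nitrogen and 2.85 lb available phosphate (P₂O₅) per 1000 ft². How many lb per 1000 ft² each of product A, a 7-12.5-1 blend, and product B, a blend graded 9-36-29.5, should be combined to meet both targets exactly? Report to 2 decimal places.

With a, b = lb per 1000 ft² of product A and product B:
N: 0.07·a + 0.09·b = 1.07
P₂O₅: 0.125·a + 0.36·b = 2.85
Eliminate a: (row1) − 0.07/0.125·(row2) → -0.1116·b = -0.526, so b = 4.71326.
Back-substitute: a = (1.07 − 0.09·4.71326) / 0.07 = 9.22581.

9.23 lb product A, 4.71 lb product B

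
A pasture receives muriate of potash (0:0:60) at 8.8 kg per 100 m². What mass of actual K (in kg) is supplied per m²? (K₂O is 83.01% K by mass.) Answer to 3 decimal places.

0.044 kg K per sq m

K₂O per 100 m² = 8.8 × 60% = 5.28 kg.
Elemental K = 5.28 × 0.8301 = 4.38293 kg per 100 m².
Convert to per m²: 4.38293 × 0.01 = 0.0438293 kg.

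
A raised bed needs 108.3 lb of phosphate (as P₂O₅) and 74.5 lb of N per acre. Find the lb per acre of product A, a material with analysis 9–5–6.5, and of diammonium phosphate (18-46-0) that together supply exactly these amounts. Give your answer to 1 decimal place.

Per-acre balance (a = product A, b = diammonium phosphate):
P₂O₅: 0.05·a + 0.46·b = 108.3
N: 0.09·a + 0.18·b = 74.5
Eliminate a: (row1) − 0.05/0.09·(row2) → 0.36·b = 66.9111, so b = 185.864.
Back-substitute: a = (108.3 − 0.46·185.864) / 0.05 = 456.049.

456.0 lb product A, 185.9 lb diammonium phosphate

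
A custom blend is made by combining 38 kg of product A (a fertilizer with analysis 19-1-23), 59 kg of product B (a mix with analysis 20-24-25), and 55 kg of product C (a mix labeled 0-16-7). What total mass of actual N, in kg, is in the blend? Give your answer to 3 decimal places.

N mass = 19%×38 + 20%×59 + 0%×55 = 19.02 kg.

19.020 kg N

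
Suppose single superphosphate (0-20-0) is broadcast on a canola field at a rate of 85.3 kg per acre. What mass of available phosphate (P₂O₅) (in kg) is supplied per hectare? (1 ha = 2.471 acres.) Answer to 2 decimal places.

42.16 kg P₂O₅ per hectare

P₂O₅ per acre = 85.3 × 20% = 17.06 kg.
Convert to per hectare: 17.06 × 2.471 = 42.1553 kg.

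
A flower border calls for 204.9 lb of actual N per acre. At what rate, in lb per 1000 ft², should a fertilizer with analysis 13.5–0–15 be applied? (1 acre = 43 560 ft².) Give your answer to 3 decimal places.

Product per acre = 204.9 / 13.5% = 1517.78 lb.
Convert to per 1000 ft²: 1517.78 × 0.0229568 = 34.8434 lb.

34.843 lb of product per thousand sq ft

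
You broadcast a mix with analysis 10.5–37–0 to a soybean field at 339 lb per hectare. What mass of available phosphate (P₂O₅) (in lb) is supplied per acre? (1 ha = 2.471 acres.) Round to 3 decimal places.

P₂O₅ per hectare = 339 × 37% = 125.43 lb.
Convert to per acre: 125.43 × 0.404694 = 50.7608 lb.

50.761 lb P₂O₅ per acre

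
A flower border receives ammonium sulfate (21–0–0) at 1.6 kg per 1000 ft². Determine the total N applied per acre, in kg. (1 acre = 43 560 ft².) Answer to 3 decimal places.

14.636 kg N per acre

nitrogen per 1000 ft² = 1.6 × 21% = 0.336 kg.
Convert to per acre: 0.336 × 43.56 = 14.6362 kg.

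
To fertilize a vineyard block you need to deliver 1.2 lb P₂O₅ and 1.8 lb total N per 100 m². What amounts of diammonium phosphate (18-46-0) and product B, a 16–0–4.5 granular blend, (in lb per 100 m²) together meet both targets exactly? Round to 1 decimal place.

2.6 lb diammonium phosphate, 8.3 lb product B

With a, b = lb per 100 m² of diammonium phosphate and product B:
P₂O₅: 0.46·a + 0·b = 1.2
N: 0.18·a + 0.16·b = 1.8
Solving simultaneously: a = 2.6087, b = 8.31522.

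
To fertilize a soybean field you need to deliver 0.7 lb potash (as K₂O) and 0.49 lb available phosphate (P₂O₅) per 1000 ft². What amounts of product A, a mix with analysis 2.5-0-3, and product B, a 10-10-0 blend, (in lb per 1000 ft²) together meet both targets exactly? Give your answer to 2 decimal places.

Let a = lb of product A, b = lb of product B (per 1000 ft²).
K₂O: 0.03·a + 0·b = 0.7
P₂O₅: 0·a + 0.1·b = 0.49
Solving simultaneously: a = 23.3333, b = 4.9.

23.33 lb product A, 4.90 lb product B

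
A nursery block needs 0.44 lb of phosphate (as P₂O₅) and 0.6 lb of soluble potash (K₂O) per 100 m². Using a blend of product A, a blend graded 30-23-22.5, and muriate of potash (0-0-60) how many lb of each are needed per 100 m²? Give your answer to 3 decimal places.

1.913 lb product A, 0.283 lb muriate of potash

Let a = lb of product A, b = lb of muriate of potash (per 100 m²).
P₂O₅: 0.23·a + 0·b = 0.44
K₂O: 0.225·a + 0.6·b = 0.6
From row1: a = (0.44 − 0·b) / 0.23.
Into row2: 0.225·(0.44 − 0·b)/0.23 + 0.6·b = 0.6 → b = 0.282609, a = 1.91304.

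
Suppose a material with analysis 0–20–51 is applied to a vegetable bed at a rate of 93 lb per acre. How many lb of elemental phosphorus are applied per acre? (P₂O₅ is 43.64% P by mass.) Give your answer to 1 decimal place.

8.1 lb P per acre

P₂O₅ per acre = 93 × 20% = 18.6 lb.
Elemental P = 18.6 × 0.4364 = 8.11704 lb per acre.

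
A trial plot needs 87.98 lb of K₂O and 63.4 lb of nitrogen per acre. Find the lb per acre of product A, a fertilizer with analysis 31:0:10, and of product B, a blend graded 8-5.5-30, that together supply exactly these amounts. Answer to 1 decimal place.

141.0 lb product A, 246.3 lb product B

Let a = lb of product A, b = lb of product B (per acre).
K₂O: 0.1·a + 0.3·b = 87.98
N: 0.31·a + 0.08·b = 63.4
Eliminate b: (row1) − 0.3/0.08·(row2) → -1.0625·a = -149.77, so a = 140.96.
Then b = (63.4 − 0.31·140.96) / 0.08 = 246.28.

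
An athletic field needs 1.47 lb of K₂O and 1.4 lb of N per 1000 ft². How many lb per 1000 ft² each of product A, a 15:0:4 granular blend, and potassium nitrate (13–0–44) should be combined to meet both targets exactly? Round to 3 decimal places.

6.988 lb product A, 2.706 lb potassium nitrate

Let a = lb of product A, b = lb of potassium nitrate (per 1000 ft²).
K₂O: 0.04·a + 0.44·b = 1.47
N: 0.15·a + 0.13·b = 1.4
Eliminate b: (row1) − 0.44/0.13·(row2) → -0.467692·a = -3.26846, so a = 6.98849.
Then b = (1.4 − 0.15·6.98849) / 0.13 = 2.70559.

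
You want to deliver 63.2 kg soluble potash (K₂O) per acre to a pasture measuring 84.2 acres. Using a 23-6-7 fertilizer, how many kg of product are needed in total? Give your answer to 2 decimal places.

76020.57 kg

Product per acre = 63.2 / 7% = 902.857 kg.
Total product = 902.857 × 84.2 = 76020.571 kg.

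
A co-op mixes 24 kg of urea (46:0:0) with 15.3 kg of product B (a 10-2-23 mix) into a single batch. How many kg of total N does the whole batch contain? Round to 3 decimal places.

N mass = 46%×24 + 10%×15.3 = 12.57 kg.

12.570 kg N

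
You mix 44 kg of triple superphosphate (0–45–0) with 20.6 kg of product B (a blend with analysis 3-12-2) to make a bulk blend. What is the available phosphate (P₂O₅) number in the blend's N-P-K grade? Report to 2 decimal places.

34.48% P₂O₅

Total mass = 44 + 20.6 = 64.6 kg.
P₂O₅ mass = 45%×44 + 12%×20.6 = 22.272 kg.
% P₂O₅ = 22.272 / 64.6 = 34.4768%.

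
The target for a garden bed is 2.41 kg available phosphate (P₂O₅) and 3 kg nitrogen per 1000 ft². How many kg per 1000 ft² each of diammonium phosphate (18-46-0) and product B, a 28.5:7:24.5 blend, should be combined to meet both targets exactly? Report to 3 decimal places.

With a, b = kg per 1000 ft² of diammonium phosphate and product B:
P₂O₅: 0.46·a + 0.07·b = 2.41
N: 0.18·a + 0.285·b = 3
Solving simultaneously: a = 4.02405, b = 7.98481.

4.024 kg diammonium phosphate, 7.985 kg product B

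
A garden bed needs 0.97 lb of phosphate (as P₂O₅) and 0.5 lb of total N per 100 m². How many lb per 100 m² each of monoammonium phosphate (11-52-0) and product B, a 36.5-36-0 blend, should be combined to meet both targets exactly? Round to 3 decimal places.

With a, b = lb per 100 m² of monoammonium phosphate and product B:
P₂O₅: 0.52·a + 0.36·b = 0.97
N: 0.11·a + 0.365·b = 0.5
Solving simultaneously: a = 1.15879, b = 1.02064.

1.159 lb monoammonium phosphate, 1.021 lb product B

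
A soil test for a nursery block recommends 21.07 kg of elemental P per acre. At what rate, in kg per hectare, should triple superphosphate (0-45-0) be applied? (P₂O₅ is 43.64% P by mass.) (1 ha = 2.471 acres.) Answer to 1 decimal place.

As P₂O₅: 21.07 / 0.4364 = 48.2814 kg per acre.
Product per acre = 48.2814 / 45% = 107.292 kg.
Convert to per hectare: 107.292 × 2.471 = 265.118 kg.

265.1 kg of product per hectare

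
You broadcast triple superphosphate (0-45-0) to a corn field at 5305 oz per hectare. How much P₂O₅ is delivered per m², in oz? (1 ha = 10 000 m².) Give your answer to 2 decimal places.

P₂O₅ per hectare = 5305 × 45% = 2387.25 oz.
Convert to per m²: 2387.25 × 0.0001 = 0.238725 oz.

0.24 oz P₂O₅ per sq m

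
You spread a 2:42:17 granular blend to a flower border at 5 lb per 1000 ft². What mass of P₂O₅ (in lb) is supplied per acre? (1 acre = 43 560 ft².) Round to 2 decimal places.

P₂O₅ per 1000 ft² = 5 × 42% = 2.1 lb.
Convert to per acre: 2.1 × 43.56 = 91.476 lb.

91.48 lb P₂O₅ per acre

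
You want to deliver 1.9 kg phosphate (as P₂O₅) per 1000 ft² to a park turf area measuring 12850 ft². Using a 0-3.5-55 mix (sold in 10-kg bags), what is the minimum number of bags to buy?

Product per 1000 ft² = 1.9 / 3.5% = 54.2857 kg.
Total product = 54.2857 × 12850 / 1000 = 697.571 kg.
Bags = ⌈697.571 / 10⌉ = 70.

70 bags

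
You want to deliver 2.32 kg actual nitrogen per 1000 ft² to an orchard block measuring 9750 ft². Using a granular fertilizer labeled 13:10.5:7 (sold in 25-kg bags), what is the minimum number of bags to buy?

7 bags

Product per 1000 ft² = 2.32 / 13% = 17.8462 kg.
Total product = 17.8462 × 9750 / 1000 = 174 kg.
Bags = ⌈174 / 25⌉ = 7.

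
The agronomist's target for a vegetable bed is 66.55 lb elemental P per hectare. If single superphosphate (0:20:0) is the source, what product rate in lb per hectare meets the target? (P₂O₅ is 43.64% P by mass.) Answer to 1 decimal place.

762.5 lb of product per hectare

As P₂O₅: 66.55 / 0.4364 = 152.498 lb per hectare.
Product per hectare = 152.498 / 20% = 762.489 lb.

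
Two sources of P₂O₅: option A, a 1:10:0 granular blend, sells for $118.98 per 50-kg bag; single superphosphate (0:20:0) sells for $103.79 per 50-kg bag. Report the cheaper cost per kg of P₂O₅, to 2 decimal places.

$10.38 per kg P₂O₅ (single superphosphate)

option A: P₂O₅ per bag = 50 × 10% = 5 kg; cost = 118.98 / 5 = $23.7960/kg P₂O₅.
single superphosphate: P₂O₅ per bag = 50 × 20% = 10 kg; cost = 103.79 / 10 = $10.3790/kg P₂O₅.
single superphosphate is cheaper.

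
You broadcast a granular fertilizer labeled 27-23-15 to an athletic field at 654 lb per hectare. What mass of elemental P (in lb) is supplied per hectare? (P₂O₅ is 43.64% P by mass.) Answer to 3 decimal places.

P₂O₅ per hectare = 654 × 23% = 150.42 lb.
Elemental P = 150.42 × 0.4364 = 65.6433 lb per hectare.

65.643 lb P per hectare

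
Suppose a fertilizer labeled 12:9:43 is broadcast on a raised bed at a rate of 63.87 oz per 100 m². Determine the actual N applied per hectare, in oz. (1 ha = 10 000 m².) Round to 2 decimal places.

nitrogen per 100 m² = 63.87 × 12% = 7.6644 oz.
Convert to per hectare: 7.6644 × 100 = 766.44 oz.

766.44 oz N per hectare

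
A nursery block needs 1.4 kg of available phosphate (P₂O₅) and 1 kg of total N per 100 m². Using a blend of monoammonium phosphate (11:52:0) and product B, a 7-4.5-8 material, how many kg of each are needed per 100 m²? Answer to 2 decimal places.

1.69 kg monoammonium phosphate, 11.64 kg product B

With a, b = kg per 100 m² of monoammonium phosphate and product B:
P₂O₅: 0.52·a + 0.045·b = 1.4
N: 0.11·a + 0.07·b = 1
From row1: a = (1.4 − 0.045·b) / 0.52.
Into row2: 0.11·(1.4 − 0.045·b)/0.52 + 0.07·b = 1 → b = 11.6375, a = 1.68521.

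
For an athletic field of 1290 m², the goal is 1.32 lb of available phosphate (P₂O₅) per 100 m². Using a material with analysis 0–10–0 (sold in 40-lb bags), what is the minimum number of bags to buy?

Product per 100 m² = 1.32 / 10% = 13.2 lb.
Total product = 13.2 × 1290 / 100 = 170.28 lb.
Bags = ⌈170.28 / 40⌉ = 5.

5 bags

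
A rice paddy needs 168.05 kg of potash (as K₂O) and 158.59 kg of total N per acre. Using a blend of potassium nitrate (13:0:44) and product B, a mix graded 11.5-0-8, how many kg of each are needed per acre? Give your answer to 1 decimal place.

165.1 kg potassium nitrate, 1192.4 kg product B

Let a = kg of potassium nitrate, b = kg of product B (per acre).
K₂O: 0.44·a + 0.08·b = 168.05
N: 0.13·a + 0.115·b = 158.59
Eliminate b: (row1) − 0.08/0.115·(row2) → 0.349565·a = 57.7265, so a = 165.138.
Then b = (158.59 − 0.13·165.138) / 0.115 = 1192.37.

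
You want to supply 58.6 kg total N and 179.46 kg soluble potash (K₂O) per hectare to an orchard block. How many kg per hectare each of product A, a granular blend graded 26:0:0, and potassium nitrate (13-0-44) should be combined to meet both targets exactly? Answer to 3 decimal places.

Per-hectare balance (a = product A, b = potassium nitrate):
N: 0.26·a + 0.13·b = 58.6
K₂O: 0·a + 0.44·b = 179.46
Solving simultaneously: a = 21.4528, b = 407.8636.

21.453 kg product A, 407.864 kg potassium nitrate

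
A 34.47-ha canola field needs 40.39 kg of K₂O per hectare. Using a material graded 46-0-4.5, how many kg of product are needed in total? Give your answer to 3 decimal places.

30938.740 kg

Product per hectare = 40.39 / 4.5% = 897.556 kg.
Total product = 897.556 × 34.47 = 30938.74 kg.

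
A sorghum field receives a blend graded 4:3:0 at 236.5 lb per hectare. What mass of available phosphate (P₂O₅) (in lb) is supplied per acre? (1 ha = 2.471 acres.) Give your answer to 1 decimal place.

P₂O₅ per hectare = 236.5 × 3% = 7.095 lb.
Convert to per acre: 7.095 × 0.404694 = 2.87131 lb.

2.9 lb P₂O₅ per acre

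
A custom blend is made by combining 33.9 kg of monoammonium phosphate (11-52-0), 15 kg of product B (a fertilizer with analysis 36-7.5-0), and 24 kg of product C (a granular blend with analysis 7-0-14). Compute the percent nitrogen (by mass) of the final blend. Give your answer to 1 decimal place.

Total mass = 33.9 + 15 + 24 = 72.9 kg.
N mass = 11%×33.9 + 36%×15 + 7%×24 = 10.809 kg.
% N = 10.809 / 72.9 = 14.8272%.

14.8% N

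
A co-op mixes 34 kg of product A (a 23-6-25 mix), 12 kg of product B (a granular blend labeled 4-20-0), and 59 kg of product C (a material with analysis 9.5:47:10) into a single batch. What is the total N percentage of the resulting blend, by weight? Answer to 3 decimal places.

Total mass = 34 + 12 + 59 = 105 kg.
N mass = 23%×34 + 4%×12 + 9.5%×59 = 13.905 kg.
% N = 13.905 / 105 = 13.2429%.

13.243% N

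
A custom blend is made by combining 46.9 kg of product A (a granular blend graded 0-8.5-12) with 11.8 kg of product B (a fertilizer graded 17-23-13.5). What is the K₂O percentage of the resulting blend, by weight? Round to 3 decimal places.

Total mass = 46.9 + 11.8 = 58.7 kg.
K₂O mass = 12%×46.9 + 13.5%×11.8 = 7.221 kg.
% K₂O = 7.221 / 58.7 = 12.3015%.

12.302% K₂O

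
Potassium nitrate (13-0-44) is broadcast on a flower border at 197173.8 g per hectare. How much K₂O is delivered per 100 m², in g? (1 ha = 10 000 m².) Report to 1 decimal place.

K₂O per hectare = 197173.8 × 44% = 86756.5 g.
Convert to per 100 m²: 86756.5 × 0.01 = 867.565 g.

867.6 g K₂O per hundred sq m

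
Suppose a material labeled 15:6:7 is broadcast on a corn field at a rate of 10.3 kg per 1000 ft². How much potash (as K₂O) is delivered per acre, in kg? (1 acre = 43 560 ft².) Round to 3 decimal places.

31.407 kg K₂O per acre

K₂O per 1000 ft² = 10.3 × 7% = 0.721 kg.
Convert to per acre: 0.721 × 43.56 = 31.4068 kg.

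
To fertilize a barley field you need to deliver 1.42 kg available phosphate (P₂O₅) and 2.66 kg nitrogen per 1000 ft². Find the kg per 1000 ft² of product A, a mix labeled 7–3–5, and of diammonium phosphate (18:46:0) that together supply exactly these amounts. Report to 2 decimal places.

36.12 kg product A, 0.73 kg diammonium phosphate

Let a = kg of product A, b = kg of diammonium phosphate (per 1000 ft²).
P₂O₅: 0.03·a + 0.46·b = 1.42
N: 0.07·a + 0.18·b = 2.66
From row1: a = (1.42 − 0.46·b) / 0.03.
Into row2: 0.07·(1.42 − 0.46·b)/0.03 + 0.18·b = 2.66 → b = 0.731343, a = 36.1194.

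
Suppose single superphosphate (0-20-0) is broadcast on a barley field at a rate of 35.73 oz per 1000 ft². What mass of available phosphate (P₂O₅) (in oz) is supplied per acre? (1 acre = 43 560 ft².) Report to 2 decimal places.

P₂O₅ per 1000 ft² = 35.73 × 20% = 7.146 oz.
Convert to per acre: 7.146 × 43.56 = 311.2798 oz.

311.28 oz P₂O₅ per acre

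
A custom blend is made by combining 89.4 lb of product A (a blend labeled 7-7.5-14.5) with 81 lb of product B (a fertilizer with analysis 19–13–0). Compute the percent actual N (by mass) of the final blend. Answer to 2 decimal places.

12.70% N

Total mass = 89.4 + 81 = 170.4 lb.
N mass = 7%×89.4 + 19%×81 = 21.648 lb.
% N = 21.648 / 170.4 = 12.7042%.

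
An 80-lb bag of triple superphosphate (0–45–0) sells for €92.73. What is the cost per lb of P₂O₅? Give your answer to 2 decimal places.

P₂O₅ in bag = 80 × 45% = 36 lb.
Cost per lb P₂O₅ = €92.73 / 36 = €2.5758.

€2.58 per lb P₂O₅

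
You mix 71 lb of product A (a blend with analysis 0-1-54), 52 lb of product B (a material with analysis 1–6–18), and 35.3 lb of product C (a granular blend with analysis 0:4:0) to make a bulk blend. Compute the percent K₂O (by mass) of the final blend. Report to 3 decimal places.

30.133% K₂O

Total mass = 71 + 52 + 35.3 = 158.3 lb.
K₂O mass = 54%×71 + 18%×52 + 0%×35.3 = 47.7 lb.
% K₂O = 47.7 / 158.3 = 30.1327%.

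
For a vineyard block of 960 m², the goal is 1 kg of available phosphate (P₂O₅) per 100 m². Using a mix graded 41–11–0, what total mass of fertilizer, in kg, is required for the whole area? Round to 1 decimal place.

Product per 100 m² = 1 / 11% = 9.09091 kg.
Total product = 9.09091 × 960 / 100 = 87.2727 kg.

87.3 kg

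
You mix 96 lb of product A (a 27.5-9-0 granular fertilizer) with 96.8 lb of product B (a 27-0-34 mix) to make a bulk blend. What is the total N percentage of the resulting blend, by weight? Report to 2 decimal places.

27.25% N

Total mass = 96 + 96.8 = 192.8 lb.
N mass = 27.5%×96 + 27%×96.8 = 52.536 lb.
% N = 52.536 / 192.8 = 27.249%.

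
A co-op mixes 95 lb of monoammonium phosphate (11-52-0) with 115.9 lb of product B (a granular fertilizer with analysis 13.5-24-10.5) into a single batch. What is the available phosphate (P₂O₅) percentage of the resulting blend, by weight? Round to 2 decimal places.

Total mass = 95 + 115.9 = 210.9 lb.
P₂O₅ mass = 52%×95 + 24%×115.9 = 77.216 lb.
% P₂O₅ = 77.216 / 210.9 = 36.6126%.

36.61% P₂O₅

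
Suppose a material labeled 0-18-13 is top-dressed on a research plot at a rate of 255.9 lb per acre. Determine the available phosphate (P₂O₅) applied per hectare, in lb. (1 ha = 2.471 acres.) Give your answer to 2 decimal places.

P₂O₅ per acre = 255.9 × 18% = 46.062 lb.
Convert to per hectare: 46.062 × 2.471 = 113.819 lb.

113.82 lb P₂O₅ per hectare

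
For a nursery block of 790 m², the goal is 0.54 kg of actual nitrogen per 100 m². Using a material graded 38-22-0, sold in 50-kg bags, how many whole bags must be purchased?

Product per 100 m² = 0.54 / 38% = 1.42105 kg.
Total product = 1.42105 × 790 / 100 = 11.2263 kg.
Bags = ⌈11.2263 / 50⌉ = 1.

1 bags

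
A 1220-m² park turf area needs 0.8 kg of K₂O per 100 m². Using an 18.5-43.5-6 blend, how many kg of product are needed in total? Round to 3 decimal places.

Product per 100 m² = 0.8 / 6% = 13.3333 kg.
Total product = 13.3333 × 1220 / 100 = 162.6667 kg.

162.667 kg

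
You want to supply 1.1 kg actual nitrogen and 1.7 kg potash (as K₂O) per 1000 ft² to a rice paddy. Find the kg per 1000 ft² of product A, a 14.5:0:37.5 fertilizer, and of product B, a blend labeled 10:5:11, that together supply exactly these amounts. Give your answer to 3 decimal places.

Let a = kg of product A, b = kg of product B (per 1000 ft²).
N: 0.145·a + 0.1·b = 1.1
K₂O: 0.375·a + 0.11·b = 1.7
From row1: a = (1.1 − 0.1·b) / 0.145.
Into row2: 0.375·(1.1 − 0.1·b)/0.145 + 0.11·b = 1.7 → b = 7.70302, a = 2.27378.

2.274 kg product A, 7.703 kg product B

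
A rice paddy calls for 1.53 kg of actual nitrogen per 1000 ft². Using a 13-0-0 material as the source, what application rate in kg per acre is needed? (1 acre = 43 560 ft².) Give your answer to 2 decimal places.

512.67 kg of product per acre

Product per 1000 ft² = 1.53 / 13% = 11.7692 kg.
Convert to per acre: 11.7692 × 43.56 = 512.668 kg.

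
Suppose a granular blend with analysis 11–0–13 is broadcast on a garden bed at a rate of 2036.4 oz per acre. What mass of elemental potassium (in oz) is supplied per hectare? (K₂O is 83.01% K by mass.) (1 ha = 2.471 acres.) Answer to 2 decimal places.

543.01 oz K per hectare

K₂O per acre = 2036.4 × 13% = 264.732 oz.
Elemental K = 264.732 × 0.8301 = 219.754 oz per acre.
Convert to per hectare: 219.754 × 2.471 = 543.012 oz.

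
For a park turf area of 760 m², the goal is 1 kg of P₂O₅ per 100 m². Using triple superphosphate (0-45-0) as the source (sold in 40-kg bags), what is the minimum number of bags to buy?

Product per 100 m² = 1 / 45% = 2.22222 kg.
Total product = 2.22222 × 760 / 100 = 16.8889 kg.
Bags = ⌈16.8889 / 40⌉ = 1.

1 bags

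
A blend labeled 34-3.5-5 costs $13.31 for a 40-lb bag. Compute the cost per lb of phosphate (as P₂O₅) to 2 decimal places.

$9.51 per lb P₂O₅

P₂O₅ in bag = 40 × 3.5% = 1.4 lb.
Cost per lb P₂O₅ = $13.31 / 1.4 = $9.5071.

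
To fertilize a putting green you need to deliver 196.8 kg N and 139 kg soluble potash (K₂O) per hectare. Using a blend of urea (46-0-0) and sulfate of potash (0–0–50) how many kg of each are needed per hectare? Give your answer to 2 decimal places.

Let a = kg of urea, b = kg of sulfate of potash (per hectare).
N: 0.46·a + 0·b = 196.8
K₂O: 0·a + 0.5·b = 139
Solving simultaneously: a = 427.826, b = 278.

427.83 kg urea, 278.00 kg sulfate of potash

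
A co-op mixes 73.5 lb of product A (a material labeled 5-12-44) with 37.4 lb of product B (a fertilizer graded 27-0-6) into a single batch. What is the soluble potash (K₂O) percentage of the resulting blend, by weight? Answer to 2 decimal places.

Total mass = 73.5 + 37.4 = 110.9 lb.
K₂O mass = 44%×73.5 + 6%×37.4 = 34.584 lb.
% K₂O = 34.584 / 110.9 = 31.1849%.

31.18% K₂O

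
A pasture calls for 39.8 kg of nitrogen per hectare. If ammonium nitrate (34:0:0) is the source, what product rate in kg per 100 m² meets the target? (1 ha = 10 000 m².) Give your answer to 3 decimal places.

Product per hectare = 39.8 / 34% = 117.059 kg.
Convert to per 100 m²: 117.059 × 0.01 = 1.17059 kg.

1.171 kg of product per hundred sq m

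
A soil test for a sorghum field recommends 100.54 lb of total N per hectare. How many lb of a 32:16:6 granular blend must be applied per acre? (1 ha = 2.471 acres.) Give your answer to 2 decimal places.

127.15 lb of product per acre

Product per hectare = 100.54 / 32% = 314.188 lb.
Convert to per acre: 314.188 × 0.404694 = 127.1499 lb.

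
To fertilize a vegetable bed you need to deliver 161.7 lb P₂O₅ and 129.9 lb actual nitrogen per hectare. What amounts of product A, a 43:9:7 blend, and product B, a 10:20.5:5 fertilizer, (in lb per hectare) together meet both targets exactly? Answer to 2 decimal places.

With a, b = lb per hectare of product A and product B:
P₂O₅: 0.09·a + 0.205·b = 161.7
N: 0.43·a + 0.1·b = 129.9
Solving simultaneously: a = 132.148, b = 730.764.

132.15 lb product A, 730.76 lb product B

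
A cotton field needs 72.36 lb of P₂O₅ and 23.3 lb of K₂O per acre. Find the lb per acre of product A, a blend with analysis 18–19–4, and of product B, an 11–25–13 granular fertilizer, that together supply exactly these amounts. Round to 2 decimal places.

243.66 lb product A, 104.26 lb product B

Per-acre balance (a = product A, b = product B):
P₂O₅: 0.19·a + 0.25·b = 72.36
K₂O: 0.04·a + 0.13·b = 23.3
Solving simultaneously: a = 243.6599, b = 104.259.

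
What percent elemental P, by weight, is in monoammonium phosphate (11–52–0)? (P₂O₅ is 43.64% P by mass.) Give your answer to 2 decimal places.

22.69% P

%P = 52 × 0.4364 = 22.6928%.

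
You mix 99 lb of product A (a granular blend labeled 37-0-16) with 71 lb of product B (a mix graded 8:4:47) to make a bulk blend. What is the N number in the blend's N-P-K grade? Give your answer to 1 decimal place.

24.9% N

Total mass = 99 + 71 = 170 lb.
N mass = 37%×99 + 8%×71 = 42.31 lb.
% N = 42.31 / 170 = 24.8882%.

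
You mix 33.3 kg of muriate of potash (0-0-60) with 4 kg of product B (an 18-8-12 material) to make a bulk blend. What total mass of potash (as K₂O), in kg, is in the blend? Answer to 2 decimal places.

20.46 kg K₂O

K₂O mass = 60%×33.3 + 12%×4 = 20.46 kg.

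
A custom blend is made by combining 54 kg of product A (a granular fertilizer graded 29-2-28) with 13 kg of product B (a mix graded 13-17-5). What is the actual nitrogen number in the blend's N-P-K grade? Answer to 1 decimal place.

25.9% N

Total mass = 54 + 13 = 67 kg.
N mass = 29%×54 + 13%×13 = 17.35 kg.
% N = 17.35 / 67 = 25.8955%.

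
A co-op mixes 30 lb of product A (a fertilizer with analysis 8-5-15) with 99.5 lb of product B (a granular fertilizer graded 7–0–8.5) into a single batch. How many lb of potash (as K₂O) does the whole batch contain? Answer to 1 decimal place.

13.0 lb K₂O

K₂O mass = 15%×30 + 8.5%×99.5 = 12.9575 lb.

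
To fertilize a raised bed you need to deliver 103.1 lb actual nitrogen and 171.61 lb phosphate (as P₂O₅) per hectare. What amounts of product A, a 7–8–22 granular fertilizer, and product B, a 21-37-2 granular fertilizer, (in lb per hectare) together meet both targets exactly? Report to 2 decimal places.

With a, b = lb per hectare of product A and product B:
N: 0.07·a + 0.21·b = 103.1
P₂O₅: 0.08·a + 0.37·b = 171.61
Eliminate b: (row1) − 0.21/0.37·(row2) → 0.0245946·a = 5.69973, so a = 231.747.
Then b = (171.61 − 0.08·231.747) / 0.37 = 413.703.

231.75 lb product A, 413.70 lb product B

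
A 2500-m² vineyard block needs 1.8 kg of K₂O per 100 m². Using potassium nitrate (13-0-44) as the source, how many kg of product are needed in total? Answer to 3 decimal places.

102.273 kg

Product per 100 m² = 1.8 / 44% = 4.09091 kg.
Total product = 4.09091 × 2500 / 100 = 102.2727 kg.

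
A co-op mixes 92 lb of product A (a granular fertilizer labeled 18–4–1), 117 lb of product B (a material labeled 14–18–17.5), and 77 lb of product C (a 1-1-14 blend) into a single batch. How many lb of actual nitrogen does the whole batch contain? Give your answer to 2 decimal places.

N mass = 18%×92 + 14%×117 + 1%×77 = 33.71 lb.

33.71 lb N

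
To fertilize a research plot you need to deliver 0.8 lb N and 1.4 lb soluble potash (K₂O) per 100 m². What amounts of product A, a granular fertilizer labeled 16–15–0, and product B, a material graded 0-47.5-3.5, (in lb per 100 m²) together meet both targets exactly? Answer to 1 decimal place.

5.0 lb product A, 40.0 lb product B

With a, b = lb per 100 m² of product A and product B:
N: 0.16·a + 0·b = 0.8
K₂O: 0·a + 0.035·b = 1.4
Solving simultaneously: a = 5, b = 40.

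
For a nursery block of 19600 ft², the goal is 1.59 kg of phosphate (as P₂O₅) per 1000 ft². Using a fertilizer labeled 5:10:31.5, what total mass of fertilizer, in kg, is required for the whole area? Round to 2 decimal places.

Product per 1000 ft² = 1.59 / 10% = 15.9 kg.
Total product = 15.9 × 19600 / 1000 = 311.64 kg.

311.64 kg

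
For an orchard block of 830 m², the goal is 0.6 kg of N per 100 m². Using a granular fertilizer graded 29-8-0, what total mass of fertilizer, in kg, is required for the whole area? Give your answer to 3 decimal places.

17.172 kg

Product per 100 m² = 0.6 / 29% = 2.06897 kg.
Total product = 2.06897 × 830 / 100 = 17.1724 kg.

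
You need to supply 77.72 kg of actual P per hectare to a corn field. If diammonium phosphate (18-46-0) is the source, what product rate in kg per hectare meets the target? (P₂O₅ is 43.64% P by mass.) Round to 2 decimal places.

387.16 kg of product per hectare

As P₂O₅: 77.72 / 0.4364 = 178.093 kg per hectare.
Product per hectare = 178.093 / 46% = 387.1598 kg.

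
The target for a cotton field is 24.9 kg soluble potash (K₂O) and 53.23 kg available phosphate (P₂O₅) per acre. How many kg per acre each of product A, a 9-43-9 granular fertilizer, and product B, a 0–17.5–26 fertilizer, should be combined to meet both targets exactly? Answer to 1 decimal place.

With a, b = kg per acre of product A and product B:
K₂O: 0.09·a + 0.26·b = 24.9
P₂O₅: 0.43·a + 0.175·b = 53.23
Solving simultaneously: a = 98.7225, b = 61.596.

98.7 kg product A, 61.6 kg product B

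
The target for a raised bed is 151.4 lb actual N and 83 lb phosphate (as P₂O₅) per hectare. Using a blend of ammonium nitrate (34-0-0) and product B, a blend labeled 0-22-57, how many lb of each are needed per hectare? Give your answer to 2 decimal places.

With a, b = lb per hectare of ammonium nitrate and product B:
N: 0.34·a + 0·b = 151.4
P₂O₅: 0·a + 0.22·b = 83
Solving simultaneously: a = 445.294, b = 377.273.

445.29 lb ammonium nitrate, 377.27 lb product B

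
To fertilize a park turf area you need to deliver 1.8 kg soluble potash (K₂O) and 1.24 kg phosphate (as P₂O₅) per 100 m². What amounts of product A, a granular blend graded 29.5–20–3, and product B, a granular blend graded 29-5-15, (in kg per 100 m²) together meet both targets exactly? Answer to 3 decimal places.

Per-100 m² balance (a = product A, b = product B):
K₂O: 0.03·a + 0.15·b = 1.8
P₂O₅: 0.2·a + 0.05·b = 1.24
From row1: a = (1.8 − 0.15·b) / 0.03.
Into row2: 0.2·(1.8 − 0.15·b)/0.03 + 0.05·b = 1.24 → b = 11.3263, a = 3.36842.

3.368 kg product A, 11.326 kg product B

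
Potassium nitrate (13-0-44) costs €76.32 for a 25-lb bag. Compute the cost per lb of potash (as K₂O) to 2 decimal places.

K₂O in bag = 25 × 44% = 11 lb.
Cost per lb K₂O = €76.32 / 11 = €6.9382.

€6.94 per lb K₂O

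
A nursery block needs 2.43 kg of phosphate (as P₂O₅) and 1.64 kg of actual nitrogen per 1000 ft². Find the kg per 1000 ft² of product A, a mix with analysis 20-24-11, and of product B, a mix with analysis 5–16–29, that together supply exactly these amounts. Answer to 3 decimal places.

7.045 kg product A, 4.620 kg product B

With a, b = kg per 1000 ft² of product A and product B:
P₂O₅: 0.24·a + 0.16·b = 2.43
N: 0.2·a + 0.05·b = 1.64
Eliminate b: (row1) − 0.16/0.05·(row2) → -0.4·a = -2.818, so a = 7.045.
Then b = (1.64 − 0.2·7.045) / 0.05 = 4.62.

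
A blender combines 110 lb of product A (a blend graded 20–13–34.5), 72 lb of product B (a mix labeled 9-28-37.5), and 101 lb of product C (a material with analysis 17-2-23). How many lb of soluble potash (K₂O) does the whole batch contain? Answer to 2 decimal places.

K₂O mass = 34.5%×110 + 37.5%×72 + 23%×101 = 88.18 lb.

88.18 lb K₂O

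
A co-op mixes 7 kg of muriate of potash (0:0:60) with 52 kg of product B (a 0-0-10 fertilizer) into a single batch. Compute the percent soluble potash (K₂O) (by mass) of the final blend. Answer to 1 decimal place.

Total mass = 7 + 52 = 59 kg.
K₂O mass = 60%×7 + 10%×52 = 9.4 kg.
% K₂O = 9.4 / 59 = 15.9322%.

15.9% K₂O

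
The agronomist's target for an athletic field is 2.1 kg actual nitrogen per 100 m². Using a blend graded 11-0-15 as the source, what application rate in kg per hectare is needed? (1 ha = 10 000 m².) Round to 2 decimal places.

1909.09 kg of product per hectare

Product per 100 m² = 2.1 / 11% = 19.0909 kg.
Convert to per hectare: 19.0909 × 100 = 1909.091 kg.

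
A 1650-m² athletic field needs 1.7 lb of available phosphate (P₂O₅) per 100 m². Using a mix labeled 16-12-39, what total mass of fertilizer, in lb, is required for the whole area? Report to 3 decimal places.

233.750 lb

Product per 100 m² = 1.7 / 12% = 14.1667 lb.
Total product = 14.1667 × 1650 / 100 = 233.75 lb.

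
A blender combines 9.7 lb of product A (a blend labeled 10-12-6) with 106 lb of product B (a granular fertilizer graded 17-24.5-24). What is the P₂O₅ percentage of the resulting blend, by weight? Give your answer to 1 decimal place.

23.5% P₂O₅

Total mass = 9.7 + 106 = 115.7 lb.
P₂O₅ mass = 12%×9.7 + 24.5%×106 = 27.134 lb.
% P₂O₅ = 27.134 / 115.7 = 23.452%.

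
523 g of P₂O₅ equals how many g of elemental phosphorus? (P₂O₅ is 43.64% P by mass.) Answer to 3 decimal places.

P = 523 × 0.4364 = 228.2372 g.

228.237 g P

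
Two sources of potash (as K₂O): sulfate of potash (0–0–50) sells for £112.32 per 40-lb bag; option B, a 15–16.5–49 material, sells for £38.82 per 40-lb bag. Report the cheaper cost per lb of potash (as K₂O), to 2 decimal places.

sulfate of potash: K₂O per bag = 40 × 50% = 20 lb; cost = 112.32 / 20 = £5.6160/lb K₂O.
option B: K₂O per bag = 40 × 49% = 19.6 lb; cost = 38.82 / 19.6 = £1.9806/lb K₂O.
option B is cheaper.

£1.98 per lb K₂O (option B)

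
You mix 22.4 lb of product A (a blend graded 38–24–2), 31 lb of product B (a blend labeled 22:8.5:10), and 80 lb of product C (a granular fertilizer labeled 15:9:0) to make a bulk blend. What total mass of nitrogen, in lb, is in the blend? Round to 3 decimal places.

N mass = 38%×22.4 + 22%×31 + 15%×80 = 27.332 lb.

27.332 lb N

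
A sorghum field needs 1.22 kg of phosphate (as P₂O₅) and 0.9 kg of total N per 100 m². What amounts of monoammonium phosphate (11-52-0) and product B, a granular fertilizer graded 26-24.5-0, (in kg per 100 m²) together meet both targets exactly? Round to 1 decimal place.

Per-100 m² balance (a = monoammonium phosphate, b = product B):
P₂O₅: 0.52·a + 0.245·b = 1.22
N: 0.11·a + 0.26·b = 0.9
From row1: a = (1.22 − 0.245·b) / 0.52.
Into row2: 0.11·(1.22 − 0.245·b)/0.52 + 0.26·b = 0.9 → b = 3.0836, a = 0.893303.

0.9 kg monoammonium phosphate, 3.1 kg product B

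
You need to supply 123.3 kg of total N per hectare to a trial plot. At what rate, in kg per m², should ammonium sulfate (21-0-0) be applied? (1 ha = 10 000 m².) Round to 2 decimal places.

0.06 kg of product per sq m

Product per hectare = 123.3 / 21% = 587.143 kg.
Convert to per m²: 587.143 × 0.0001 = 0.0587143 kg.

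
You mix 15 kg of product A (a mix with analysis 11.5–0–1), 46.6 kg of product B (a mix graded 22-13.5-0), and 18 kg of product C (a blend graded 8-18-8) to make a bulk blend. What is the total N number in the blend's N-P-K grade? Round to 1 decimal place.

16.9% N

Total mass = 15 + 46.6 + 18 = 79.6 kg.
N mass = 11.5%×15 + 22%×46.6 + 8%×18 = 13.417 kg.
% N = 13.417 / 79.6 = 16.8555%.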